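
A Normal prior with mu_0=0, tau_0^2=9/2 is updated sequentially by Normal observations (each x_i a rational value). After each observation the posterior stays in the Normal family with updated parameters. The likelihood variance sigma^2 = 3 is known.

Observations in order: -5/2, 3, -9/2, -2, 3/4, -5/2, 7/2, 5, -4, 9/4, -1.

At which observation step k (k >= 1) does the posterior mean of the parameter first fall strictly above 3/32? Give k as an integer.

obs 1: x=-5/2 → posterior Normal(-3/2, 9/5)
obs 2: x=3 → posterior Normal(3/16, 9/8)
obs 3: x=-9/2 → posterior Normal(-12/11, 9/11)
obs 4: x=-2 → posterior Normal(-9/7, 9/14)
obs 5: x=3/4 → posterior Normal(-63/68, 9/17)
obs 6: x=-5/2 → posterior Normal(-93/80, 9/20)
obs 7: x=7/2 → posterior Normal(-51/92, 9/23)
obs 8: x=5 → posterior Normal(9/104, 9/26)
obs 9: x=-4 → posterior Normal(-39/116, 9/29)
obs 10: x=9/4 → posterior Normal(-3/32, 9/32)
obs 11: x=-1 → posterior Normal(-6/35, 9/35)

k = 2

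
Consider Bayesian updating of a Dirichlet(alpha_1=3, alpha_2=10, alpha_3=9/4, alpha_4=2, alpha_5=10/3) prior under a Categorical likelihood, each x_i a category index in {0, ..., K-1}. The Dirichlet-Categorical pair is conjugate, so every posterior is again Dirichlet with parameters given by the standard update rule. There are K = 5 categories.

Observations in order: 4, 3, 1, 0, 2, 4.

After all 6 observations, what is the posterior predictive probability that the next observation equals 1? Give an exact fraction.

obs 1: x=4 → posterior Dirichlet(3, 10, 9/4, 2, 13/3)
obs 2: x=3 → posterior Dirichlet(3, 10, 9/4, 3, 13/3)
obs 3: x=1 → posterior Dirichlet(3, 11, 9/4, 3, 13/3)
obs 4: x=0 → posterior Dirichlet(4, 11, 9/4, 3, 13/3)
obs 5: x=2 → posterior Dirichlet(4, 11, 13/4, 3, 13/3)
obs 6: x=4 → posterior Dirichlet(4, 11, 13/4, 3, 16/3)

12/29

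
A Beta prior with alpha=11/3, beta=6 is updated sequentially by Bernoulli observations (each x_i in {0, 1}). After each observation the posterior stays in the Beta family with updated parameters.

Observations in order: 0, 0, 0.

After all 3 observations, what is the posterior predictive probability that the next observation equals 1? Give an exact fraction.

obs 1: x=0 → posterior Beta(11/3, 7)
obs 2: x=0 → posterior Beta(11/3, 8)
obs 3: x=0 → posterior Beta(11/3, 9)

11/38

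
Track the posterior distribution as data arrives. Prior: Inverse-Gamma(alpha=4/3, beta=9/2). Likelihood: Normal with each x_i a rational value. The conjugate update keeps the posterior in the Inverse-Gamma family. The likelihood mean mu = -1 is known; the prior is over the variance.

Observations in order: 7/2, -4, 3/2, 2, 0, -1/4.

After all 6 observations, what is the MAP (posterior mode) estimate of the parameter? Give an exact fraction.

obs 1: x=7/2 → posterior Inverse-Gamma(11/6, 117/8)
obs 2: x=-4 → posterior Inverse-Gamma(7/3, 153/8)
obs 3: x=3/2 → posterior Inverse-Gamma(17/6, 89/4)
obs 4: x=2 → posterior Inverse-Gamma(10/3, 107/4)
obs 5: x=0 → posterior Inverse-Gamma(23/6, 109/4)
obs 6: x=-1/4 → posterior Inverse-Gamma(13/3, 881/32)

2643/512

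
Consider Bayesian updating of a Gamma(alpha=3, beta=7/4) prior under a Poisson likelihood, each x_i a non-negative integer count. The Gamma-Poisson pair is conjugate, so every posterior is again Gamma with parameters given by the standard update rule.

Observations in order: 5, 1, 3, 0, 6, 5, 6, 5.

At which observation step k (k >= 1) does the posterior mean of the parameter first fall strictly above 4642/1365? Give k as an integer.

k = 8

obs 1: x=5 → posterior Gamma(8, 11/4)
obs 2: x=1 → posterior Gamma(9, 15/4)
obs 3: x=3 → posterior Gamma(12, 19/4)
obs 4: x=0 → posterior Gamma(12, 23/4)
obs 5: x=6 → posterior Gamma(18, 27/4)
obs 6: x=5 → posterior Gamma(23, 31/4)
obs 7: x=6 → posterior Gamma(29, 35/4)
obs 8: x=5 → posterior Gamma(34, 39/4)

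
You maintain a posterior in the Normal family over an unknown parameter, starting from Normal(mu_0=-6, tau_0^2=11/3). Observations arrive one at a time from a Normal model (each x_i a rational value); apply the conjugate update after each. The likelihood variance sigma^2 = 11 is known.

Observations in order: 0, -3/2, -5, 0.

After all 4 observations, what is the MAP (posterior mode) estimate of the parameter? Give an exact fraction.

-7/2

obs 1: x=0 → posterior Normal(-9/2, 11/4)
obs 2: x=-3/2 → posterior Normal(-39/10, 11/5)
obs 3: x=-5 → posterior Normal(-49/12, 11/6)
obs 4: x=0 → posterior Normal(-7/2, 11/7)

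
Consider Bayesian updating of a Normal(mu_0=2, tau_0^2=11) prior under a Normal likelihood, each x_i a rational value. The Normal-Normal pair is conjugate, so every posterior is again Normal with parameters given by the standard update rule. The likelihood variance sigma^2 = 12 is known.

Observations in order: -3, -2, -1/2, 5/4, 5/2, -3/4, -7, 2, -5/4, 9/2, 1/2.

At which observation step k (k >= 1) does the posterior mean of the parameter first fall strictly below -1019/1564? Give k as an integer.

k = 2

obs 1: x=-3 → posterior Normal(-9/23, 132/23)
obs 2: x=-2 → posterior Normal(-31/34, 66/17)
obs 3: x=-1/2 → posterior Normal(-73/90, 44/15)
obs 4: x=5/4 → posterior Normal(-13/32, 33/14)
obs 5: x=5/2 → posterior Normal(19/268, 132/67)
obs 6: x=-3/4 → posterior Normal(-7/156, 22/13)
obs 7: x=-7 → posterior Normal(-161/178, 132/89)
obs 8: x=2 → posterior Normal(-117/200, 33/25)
obs 9: x=-5/4 → posterior Normal(-289/444, 44/37)
obs 10: x=9/2 → posterior Normal(-91/488, 66/61)
obs 11: x=1/2 → posterior Normal(-69/532, 132/133)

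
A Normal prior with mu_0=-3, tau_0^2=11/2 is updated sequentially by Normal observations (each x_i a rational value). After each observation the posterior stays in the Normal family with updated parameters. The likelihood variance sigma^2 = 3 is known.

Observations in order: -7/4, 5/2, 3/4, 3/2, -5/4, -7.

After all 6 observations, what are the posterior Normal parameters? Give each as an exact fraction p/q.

obs 1: x=-7/4 → posterior Normal(-149/68, 33/17)
obs 2: x=5/2 → posterior Normal(-39/112, 33/28)
obs 3: x=3/4 → posterior Normal(-1/26, 11/13)
obs 4: x=3/2 → posterior Normal(3/10, 33/50)
obs 5: x=-5/4 → posterior Normal(5/244, 33/61)
obs 6: x=-7 → posterior Normal(-101/96, 11/24)

mu_0=-101/96, tau_0^2=11/24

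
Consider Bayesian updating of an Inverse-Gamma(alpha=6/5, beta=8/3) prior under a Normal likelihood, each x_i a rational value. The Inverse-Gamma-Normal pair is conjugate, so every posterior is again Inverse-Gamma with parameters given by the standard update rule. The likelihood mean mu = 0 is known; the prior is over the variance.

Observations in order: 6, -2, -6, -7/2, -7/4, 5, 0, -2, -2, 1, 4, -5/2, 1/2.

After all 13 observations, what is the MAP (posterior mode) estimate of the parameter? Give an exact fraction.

obs 1: x=6 → posterior Inverse-Gamma(17/10, 62/3)
obs 2: x=-2 → posterior Inverse-Gamma(11/5, 68/3)
obs 3: x=-6 → posterior Inverse-Gamma(27/10, 122/3)
obs 4: x=-7/2 → posterior Inverse-Gamma(16/5, 1123/24)
obs 5: x=-7/4 → posterior Inverse-Gamma(37/10, 4639/96)
obs 6: x=5 → posterior Inverse-Gamma(21/5, 5839/96)
obs 7: x=0 → posterior Inverse-Gamma(47/10, 5839/96)
obs 8: x=-2 → posterior Inverse-Gamma(26/5, 6031/96)
obs 9: x=-2 → posterior Inverse-Gamma(57/10, 6223/96)
obs 10: x=1 → posterior Inverse-Gamma(31/5, 6271/96)
obs 11: x=4 → posterior Inverse-Gamma(67/10, 7039/96)
obs 12: x=-5/2 → posterior Inverse-Gamma(36/5, 7339/96)
obs 13: x=1/2 → posterior Inverse-Gamma(77/10, 7351/96)

36755/4176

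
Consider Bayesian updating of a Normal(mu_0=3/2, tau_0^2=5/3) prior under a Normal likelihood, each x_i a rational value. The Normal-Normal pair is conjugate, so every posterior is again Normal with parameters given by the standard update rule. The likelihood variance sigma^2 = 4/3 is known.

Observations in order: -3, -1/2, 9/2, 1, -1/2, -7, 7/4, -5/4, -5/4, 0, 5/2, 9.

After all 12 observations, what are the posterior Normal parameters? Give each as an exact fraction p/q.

obs 1: x=-3 → posterior Normal(-1, 20/27)
obs 2: x=-1/2 → posterior Normal(-23/28, 10/21)
obs 3: x=9/2 → posterior Normal(11/19, 20/57)
obs 4: x=1 → posterior Normal(2/3, 5/18)
obs 5: x=-1/2 → posterior Normal(27/58, 20/87)
obs 6: x=-7 → posterior Normal(-43/68, 10/51)
obs 7: x=7/4 → posterior Normal(-17/52, 20/117)
obs 8: x=-5/4 → posterior Normal(-19/44, 5/33)
obs 9: x=-5/4 → posterior Normal(-101/196, 20/147)
obs 10: x=0 → posterior Normal(-101/216, 10/81)
obs 11: x=5/2 → posterior Normal(-51/236, 20/177)
obs 12: x=9 → posterior Normal(129/256, 5/48)

mu_0=129/256, tau_0^2=5/48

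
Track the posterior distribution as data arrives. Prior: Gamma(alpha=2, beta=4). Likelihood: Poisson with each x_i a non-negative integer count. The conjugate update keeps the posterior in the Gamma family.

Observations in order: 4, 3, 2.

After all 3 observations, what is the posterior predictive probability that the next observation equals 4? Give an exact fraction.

obs 1: x=4 → posterior Gamma(6, 5)
obs 2: x=3 → posterior Gamma(9, 6)
obs 3: x=2 → posterior Gamma(11, 7)

1979304069743/35184372088832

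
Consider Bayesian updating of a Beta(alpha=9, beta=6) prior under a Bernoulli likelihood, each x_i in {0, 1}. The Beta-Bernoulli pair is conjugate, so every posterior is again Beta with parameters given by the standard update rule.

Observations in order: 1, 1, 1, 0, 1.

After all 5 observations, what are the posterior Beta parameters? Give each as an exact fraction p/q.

obs 1: x=1 → posterior Beta(10, 6)
obs 2: x=1 → posterior Beta(11, 6)
obs 3: x=1 → posterior Beta(12, 6)
obs 4: x=0 → posterior Beta(12, 7)
obs 5: x=1 → posterior Beta(13, 7)

alpha=13, beta=7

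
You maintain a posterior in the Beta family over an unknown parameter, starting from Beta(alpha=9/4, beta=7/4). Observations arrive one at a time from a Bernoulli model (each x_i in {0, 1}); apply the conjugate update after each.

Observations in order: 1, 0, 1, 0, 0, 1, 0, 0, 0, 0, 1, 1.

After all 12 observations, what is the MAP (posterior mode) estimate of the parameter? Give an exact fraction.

obs 1: x=1 → posterior Beta(13/4, 7/4)
obs 2: x=0 → posterior Beta(13/4, 11/4)
obs 3: x=1 → posterior Beta(17/4, 11/4)
obs 4: x=0 → posterior Beta(17/4, 15/4)
obs 5: x=0 → posterior Beta(17/4, 19/4)
obs 6: x=1 → posterior Beta(21/4, 19/4)
obs 7: x=0 → posterior Beta(21/4, 23/4)
obs 8: x=0 → posterior Beta(21/4, 27/4)
obs 9: x=0 → posterior Beta(21/4, 31/4)
obs 10: x=0 → posterior Beta(21/4, 35/4)
obs 11: x=1 → posterior Beta(25/4, 35/4)
obs 12: x=1 → posterior Beta(29/4, 35/4)

25/56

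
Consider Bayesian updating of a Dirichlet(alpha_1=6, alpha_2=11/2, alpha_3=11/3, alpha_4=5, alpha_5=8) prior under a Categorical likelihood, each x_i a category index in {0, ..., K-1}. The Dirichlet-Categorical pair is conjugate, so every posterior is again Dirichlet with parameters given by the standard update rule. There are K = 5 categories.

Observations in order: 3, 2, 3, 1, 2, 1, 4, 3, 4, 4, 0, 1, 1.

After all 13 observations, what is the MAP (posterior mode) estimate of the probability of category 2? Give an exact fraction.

obs 1: x=3 → posterior Dirichlet(6, 11/2, 11/3, 6, 8)
obs 2: x=2 → posterior Dirichlet(6, 11/2, 14/3, 6, 8)
obs 3: x=3 → posterior Dirichlet(6, 11/2, 14/3, 7, 8)
obs 4: x=1 → posterior Dirichlet(6, 13/2, 14/3, 7, 8)
obs 5: x=2 → posterior Dirichlet(6, 13/2, 17/3, 7, 8)
obs 6: x=1 → posterior Dirichlet(6, 15/2, 17/3, 7, 8)
obs 7: x=4 → posterior Dirichlet(6, 15/2, 17/3, 7, 9)
obs 8: x=3 → posterior Dirichlet(6, 15/2, 17/3, 8, 9)
obs 9: x=4 → posterior Dirichlet(6, 15/2, 17/3, 8, 10)
obs 10: x=4 → posterior Dirichlet(6, 15/2, 17/3, 8, 11)
obs 11: x=0 → posterior Dirichlet(7, 15/2, 17/3, 8, 11)
obs 12: x=1 → posterior Dirichlet(7, 17/2, 17/3, 8, 11)
obs 13: x=1 → posterior Dirichlet(7, 19/2, 17/3, 8, 11)

4/31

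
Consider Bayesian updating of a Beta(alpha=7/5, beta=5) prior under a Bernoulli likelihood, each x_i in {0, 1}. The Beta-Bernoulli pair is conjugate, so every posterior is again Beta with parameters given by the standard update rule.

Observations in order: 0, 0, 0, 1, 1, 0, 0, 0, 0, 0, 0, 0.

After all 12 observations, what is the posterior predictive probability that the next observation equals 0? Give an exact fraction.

obs 1: x=0 → posterior Beta(7/5, 6)
obs 2: x=0 → posterior Beta(7/5, 7)
obs 3: x=0 → posterior Beta(7/5, 8)
obs 4: x=1 → posterior Beta(12/5, 8)
obs 5: x=1 → posterior Beta(17/5, 8)
obs 6: x=0 → posterior Beta(17/5, 9)
obs 7: x=0 → posterior Beta(17/5, 10)
obs 8: x=0 → posterior Beta(17/5, 11)
obs 9: x=0 → posterior Beta(17/5, 12)
obs 10: x=0 → posterior Beta(17/5, 13)
obs 11: x=0 → posterior Beta(17/5, 14)
obs 12: x=0 → posterior Beta(17/5, 15)

75/92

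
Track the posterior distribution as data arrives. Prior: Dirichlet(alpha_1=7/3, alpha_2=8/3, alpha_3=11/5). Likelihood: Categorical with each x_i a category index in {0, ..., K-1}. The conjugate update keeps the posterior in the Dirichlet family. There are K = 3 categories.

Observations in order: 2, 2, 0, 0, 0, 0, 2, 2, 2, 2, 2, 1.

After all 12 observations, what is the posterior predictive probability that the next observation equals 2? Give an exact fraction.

23/48

obs 1: x=2 → posterior Dirichlet(7/3, 8/3, 16/5)
obs 2: x=2 → posterior Dirichlet(7/3, 8/3, 21/5)
obs 3: x=0 → posterior Dirichlet(10/3, 8/3, 21/5)
obs 4: x=0 → posterior Dirichlet(13/3, 8/3, 21/5)
obs 5: x=0 → posterior Dirichlet(16/3, 8/3, 21/5)
obs 6: x=0 → posterior Dirichlet(19/3, 8/3, 21/5)
obs 7: x=2 → posterior Dirichlet(19/3, 8/3, 26/5)
obs 8: x=2 → posterior Dirichlet(19/3, 8/3, 31/5)
obs 9: x=2 → posterior Dirichlet(19/3, 8/3, 36/5)
obs 10: x=2 → posterior Dirichlet(19/3, 8/3, 41/5)
obs 11: x=2 → posterior Dirichlet(19/3, 8/3, 46/5)
obs 12: x=1 → posterior Dirichlet(19/3, 11/3, 46/5)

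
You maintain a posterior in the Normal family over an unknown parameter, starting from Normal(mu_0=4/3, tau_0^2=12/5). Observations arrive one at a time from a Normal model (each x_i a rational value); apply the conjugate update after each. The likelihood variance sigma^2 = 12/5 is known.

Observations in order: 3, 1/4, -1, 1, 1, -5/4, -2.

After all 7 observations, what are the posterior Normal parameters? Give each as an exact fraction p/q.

mu_0=7/24, tau_0^2=3/10

obs 1: x=3 → posterior Normal(13/6, 6/5)
obs 2: x=1/4 → posterior Normal(55/36, 4/5)
obs 3: x=-1 → posterior Normal(43/48, 3/5)
obs 4: x=1 → posterior Normal(11/12, 12/25)
obs 5: x=1 → posterior Normal(67/72, 2/5)
obs 6: x=-5/4 → posterior Normal(13/21, 12/35)
obs 7: x=-2 → posterior Normal(7/24, 3/10)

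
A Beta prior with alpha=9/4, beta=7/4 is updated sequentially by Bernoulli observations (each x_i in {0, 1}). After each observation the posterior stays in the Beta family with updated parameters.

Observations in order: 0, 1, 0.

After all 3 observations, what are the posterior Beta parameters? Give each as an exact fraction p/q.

alpha=13/4, beta=15/4

obs 1: x=0 → posterior Beta(9/4, 11/4)
obs 2: x=1 → posterior Beta(13/4, 11/4)
obs 3: x=0 → posterior Beta(13/4, 15/4)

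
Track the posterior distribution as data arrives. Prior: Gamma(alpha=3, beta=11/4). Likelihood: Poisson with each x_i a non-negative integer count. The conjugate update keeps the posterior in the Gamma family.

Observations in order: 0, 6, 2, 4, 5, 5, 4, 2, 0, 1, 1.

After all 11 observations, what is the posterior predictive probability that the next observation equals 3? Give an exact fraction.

1132552591548604550084893183610165584050118923187255859375000000/5632126739027588519658984775872141857619309476789431335641625841

obs 1: x=0 → posterior Gamma(3, 15/4)
obs 2: x=6 → posterior Gamma(9, 19/4)
obs 3: x=2 → posterior Gamma(11, 23/4)
obs 4: x=4 → posterior Gamma(15, 27/4)
obs 5: x=5 → posterior Gamma(20, 31/4)
obs 6: x=5 → posterior Gamma(25, 35/4)
obs 7: x=4 → posterior Gamma(29, 39/4)
obs 8: x=2 → posterior Gamma(31, 43/4)
obs 9: x=0 → posterior Gamma(31, 47/4)
obs 10: x=1 → posterior Gamma(32, 51/4)
obs 11: x=1 → posterior Gamma(33, 55/4)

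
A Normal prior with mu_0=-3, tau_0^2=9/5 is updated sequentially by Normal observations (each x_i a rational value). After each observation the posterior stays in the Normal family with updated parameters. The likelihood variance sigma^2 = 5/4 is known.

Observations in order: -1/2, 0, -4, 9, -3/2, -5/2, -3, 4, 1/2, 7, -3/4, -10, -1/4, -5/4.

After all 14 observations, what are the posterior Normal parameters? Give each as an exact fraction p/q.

obs 1: x=-1/2 → posterior Normal(-93/61, 45/61)
obs 2: x=0 → posterior Normal(-93/97, 45/97)
obs 3: x=-4 → posterior Normal(-237/133, 45/133)
obs 4: x=9 → posterior Normal(87/169, 45/169)
obs 5: x=-3/2 → posterior Normal(33/205, 9/41)
obs 6: x=-5/2 → posterior Normal(-57/241, 45/241)
obs 7: x=-3 → posterior Normal(-165/277, 45/277)
obs 8: x=4 → posterior Normal(-21/313, 45/313)
obs 9: x=1/2 → posterior Normal(-3/349, 45/349)
obs 10: x=7 → posterior Normal(249/385, 9/77)
obs 11: x=-3/4 → posterior Normal(222/421, 45/421)
obs 12: x=-10 → posterior Normal(-138/457, 45/457)
obs 13: x=-1/4 → posterior Normal(-147/493, 45/493)
obs 14: x=-5/4 → posterior Normal(-192/529, 45/529)

mu_0=-192/529, tau_0^2=45/529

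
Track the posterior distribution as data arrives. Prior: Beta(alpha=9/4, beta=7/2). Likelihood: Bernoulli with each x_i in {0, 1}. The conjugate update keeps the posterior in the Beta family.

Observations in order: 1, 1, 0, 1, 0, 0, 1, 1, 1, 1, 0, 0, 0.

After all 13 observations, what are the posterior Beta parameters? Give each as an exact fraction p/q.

alpha=37/4, beta=19/2

obs 1: x=1 → posterior Beta(13/4, 7/2)
obs 2: x=1 → posterior Beta(17/4, 7/2)
obs 3: x=0 → posterior Beta(17/4, 9/2)
obs 4: x=1 → posterior Beta(21/4, 9/2)
obs 5: x=0 → posterior Beta(21/4, 11/2)
obs 6: x=0 → posterior Beta(21/4, 13/2)
obs 7: x=1 → posterior Beta(25/4, 13/2)
obs 8: x=1 → posterior Beta(29/4, 13/2)
obs 9: x=1 → posterior Beta(33/4, 13/2)
obs 10: x=1 → posterior Beta(37/4, 13/2)
obs 11: x=0 → posterior Beta(37/4, 15/2)
obs 12: x=0 → posterior Beta(37/4, 17/2)
obs 13: x=0 → posterior Beta(37/4, 19/2)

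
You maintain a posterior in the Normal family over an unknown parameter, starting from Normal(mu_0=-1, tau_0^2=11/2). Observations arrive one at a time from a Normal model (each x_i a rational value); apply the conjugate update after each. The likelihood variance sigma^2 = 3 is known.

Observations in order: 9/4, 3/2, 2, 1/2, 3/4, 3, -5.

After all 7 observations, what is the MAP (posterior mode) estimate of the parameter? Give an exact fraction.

obs 1: x=9/4 → posterior Normal(75/68, 33/17)
obs 2: x=3/2 → posterior Normal(141/112, 33/28)
obs 3: x=2 → posterior Normal(229/156, 11/13)
obs 4: x=1/2 → posterior Normal(251/200, 33/50)
obs 5: x=3/4 → posterior Normal(71/61, 33/61)
obs 6: x=3 → posterior Normal(13/9, 11/24)
obs 7: x=-5 → posterior Normal(49/83, 33/83)

49/83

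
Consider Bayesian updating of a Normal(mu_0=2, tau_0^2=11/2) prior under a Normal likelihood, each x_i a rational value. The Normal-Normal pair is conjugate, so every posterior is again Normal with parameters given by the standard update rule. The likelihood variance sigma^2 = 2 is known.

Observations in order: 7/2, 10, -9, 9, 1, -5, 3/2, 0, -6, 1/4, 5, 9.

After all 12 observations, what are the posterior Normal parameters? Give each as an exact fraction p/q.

obs 1: x=7/2 → posterior Normal(31/10, 22/15)
obs 2: x=10 → posterior Normal(313/52, 11/13)
obs 3: x=-9 → posterior Normal(115/74, 22/37)
obs 4: x=9 → posterior Normal(313/96, 11/24)
obs 5: x=1 → posterior Normal(335/118, 22/59)
obs 6: x=-5 → posterior Normal(45/28, 11/35)
obs 7: x=3/2 → posterior Normal(43/27, 22/81)
obs 8: x=0 → posterior Normal(129/92, 11/46)
obs 9: x=-6 → posterior Normal(63/103, 22/103)
obs 10: x=1/4 → posterior Normal(263/456, 11/57)
obs 11: x=5 → posterior Normal(483/500, 22/125)
obs 12: x=9 → posterior Normal(879/544, 11/68)

mu_0=879/544, tau_0^2=11/68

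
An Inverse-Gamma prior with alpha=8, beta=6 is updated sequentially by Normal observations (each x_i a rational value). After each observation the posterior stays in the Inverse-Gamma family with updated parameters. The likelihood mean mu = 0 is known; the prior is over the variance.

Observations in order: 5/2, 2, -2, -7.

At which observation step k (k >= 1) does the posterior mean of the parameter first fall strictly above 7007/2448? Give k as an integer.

k = 4

obs 1: x=5/2 → posterior Inverse-Gamma(17/2, 73/8)
obs 2: x=2 → posterior Inverse-Gamma(9, 89/8)
obs 3: x=-2 → posterior Inverse-Gamma(19/2, 105/8)
obs 4: x=-7 → posterior Inverse-Gamma(10, 301/8)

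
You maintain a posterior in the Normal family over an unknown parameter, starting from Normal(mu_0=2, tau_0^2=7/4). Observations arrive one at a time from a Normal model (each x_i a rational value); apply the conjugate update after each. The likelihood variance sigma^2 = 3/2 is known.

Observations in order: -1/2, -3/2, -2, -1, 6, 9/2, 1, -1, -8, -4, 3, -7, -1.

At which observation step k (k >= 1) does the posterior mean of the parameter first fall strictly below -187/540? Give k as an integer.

k = 3

obs 1: x=-1/2 → posterior Normal(17/26, 21/26)
obs 2: x=-3/2 → posterior Normal(-1/10, 21/40)
obs 3: x=-2 → posterior Normal(-16/27, 7/18)
obs 4: x=-1 → posterior Normal(-23/34, 21/68)
obs 5: x=6 → posterior Normal(19/41, 21/82)
obs 6: x=9/2 → posterior Normal(101/96, 7/32)
obs 7: x=1 → posterior Normal(23/22, 21/110)
obs 8: x=-1 → posterior Normal(101/124, 21/124)
obs 9: x=-8 → posterior Normal(-11/138, 7/46)
obs 10: x=-4 → posterior Normal(-67/152, 21/152)
obs 11: x=3 → posterior Normal(-25/166, 21/166)
obs 12: x=-7 → posterior Normal(-41/60, 7/60)
obs 13: x=-1 → posterior Normal(-137/194, 21/194)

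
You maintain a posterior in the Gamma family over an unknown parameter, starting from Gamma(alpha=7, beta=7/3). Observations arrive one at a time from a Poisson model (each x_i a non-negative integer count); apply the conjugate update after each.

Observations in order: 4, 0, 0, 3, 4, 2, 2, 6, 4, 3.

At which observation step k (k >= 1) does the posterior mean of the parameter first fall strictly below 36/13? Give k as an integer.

k = 2

obs 1: x=4 → posterior Gamma(11, 10/3)
obs 2: x=0 → posterior Gamma(11, 13/3)
obs 3: x=0 → posterior Gamma(11, 16/3)
obs 4: x=3 → posterior Gamma(14, 19/3)
obs 5: x=4 → posterior Gamma(18, 22/3)
obs 6: x=2 → posterior Gamma(20, 25/3)
obs 7: x=2 → posterior Gamma(22, 28/3)
obs 8: x=6 → posterior Gamma(28, 31/3)
obs 9: x=4 → posterior Gamma(32, 34/3)
obs 10: x=3 → posterior Gamma(35, 37/3)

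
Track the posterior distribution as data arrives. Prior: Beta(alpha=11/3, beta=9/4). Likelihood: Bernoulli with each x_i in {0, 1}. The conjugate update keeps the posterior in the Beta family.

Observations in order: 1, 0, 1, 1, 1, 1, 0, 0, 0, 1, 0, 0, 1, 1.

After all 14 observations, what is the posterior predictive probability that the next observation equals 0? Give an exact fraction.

obs 1: x=1 → posterior Beta(14/3, 9/4)
obs 2: x=0 → posterior Beta(14/3, 13/4)
obs 3: x=1 → posterior Beta(17/3, 13/4)
obs 4: x=1 → posterior Beta(20/3, 13/4)
obs 5: x=1 → posterior Beta(23/3, 13/4)
obs 6: x=1 → posterior Beta(26/3, 13/4)
obs 7: x=0 → posterior Beta(26/3, 17/4)
obs 8: x=0 → posterior Beta(26/3, 21/4)
obs 9: x=0 → posterior Beta(26/3, 25/4)
obs 10: x=1 → posterior Beta(29/3, 25/4)
obs 11: x=0 → posterior Beta(29/3, 29/4)
obs 12: x=0 → posterior Beta(29/3, 33/4)
obs 13: x=1 → posterior Beta(32/3, 33/4)
obs 14: x=1 → posterior Beta(35/3, 33/4)

99/239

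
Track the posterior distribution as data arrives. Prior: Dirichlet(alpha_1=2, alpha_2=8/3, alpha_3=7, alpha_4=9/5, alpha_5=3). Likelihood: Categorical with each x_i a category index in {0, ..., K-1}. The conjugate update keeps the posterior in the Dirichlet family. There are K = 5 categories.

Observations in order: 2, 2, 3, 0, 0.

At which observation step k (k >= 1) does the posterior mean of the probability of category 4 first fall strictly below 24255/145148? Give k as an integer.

obs 1: x=2 → posterior Dirichlet(2, 8/3, 8, 9/5, 3)
obs 2: x=2 → posterior Dirichlet(2, 8/3, 9, 9/5, 3)
obs 3: x=3 → posterior Dirichlet(2, 8/3, 9, 14/5, 3)
obs 4: x=0 → posterior Dirichlet(3, 8/3, 9, 14/5, 3)
obs 5: x=0 → posterior Dirichlet(4, 8/3, 9, 14/5, 3)

k = 2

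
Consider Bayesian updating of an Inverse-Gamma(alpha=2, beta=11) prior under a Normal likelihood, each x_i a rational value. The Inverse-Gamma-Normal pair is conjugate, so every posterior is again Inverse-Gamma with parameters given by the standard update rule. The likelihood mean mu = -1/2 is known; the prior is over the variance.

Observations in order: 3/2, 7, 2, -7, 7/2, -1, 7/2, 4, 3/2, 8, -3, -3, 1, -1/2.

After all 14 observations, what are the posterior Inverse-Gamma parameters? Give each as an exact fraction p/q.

alpha=9, beta=1097/8

obs 1: x=3/2 → posterior Inverse-Gamma(5/2, 13)
obs 2: x=7 → posterior Inverse-Gamma(3, 329/8)
obs 3: x=2 → posterior Inverse-Gamma(7/2, 177/4)
obs 4: x=-7 → posterior Inverse-Gamma(4, 523/8)
obs 5: x=7/2 → posterior Inverse-Gamma(9/2, 587/8)
obs 6: x=-1 → posterior Inverse-Gamma(5, 147/2)
obs 7: x=7/2 → posterior Inverse-Gamma(11/2, 163/2)
obs 8: x=4 → posterior Inverse-Gamma(6, 733/8)
obs 9: x=3/2 → posterior Inverse-Gamma(13/2, 749/8)
obs 10: x=8 → posterior Inverse-Gamma(7, 519/4)
obs 11: x=-3 → posterior Inverse-Gamma(15/2, 1063/8)
obs 12: x=-3 → posterior Inverse-Gamma(8, 136)
obs 13: x=1 → posterior Inverse-Gamma(17/2, 1097/8)
obs 14: x=-1/2 → posterior Inverse-Gamma(9, 1097/8)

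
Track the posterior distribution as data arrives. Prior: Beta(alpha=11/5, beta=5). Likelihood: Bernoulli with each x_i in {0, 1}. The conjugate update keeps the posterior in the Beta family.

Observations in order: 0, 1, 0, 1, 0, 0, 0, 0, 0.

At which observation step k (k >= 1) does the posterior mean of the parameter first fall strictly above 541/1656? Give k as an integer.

k = 2

obs 1: x=0 → posterior Beta(11/5, 6)
obs 2: x=1 → posterior Beta(16/5, 6)
obs 3: x=0 → posterior Beta(16/5, 7)
obs 4: x=1 → posterior Beta(21/5, 7)
obs 5: x=0 → posterior Beta(21/5, 8)
obs 6: x=0 → posterior Beta(21/5, 9)
obs 7: x=0 → posterior Beta(21/5, 10)
obs 8: x=0 → posterior Beta(21/5, 11)
obs 9: x=0 → posterior Beta(21/5, 12)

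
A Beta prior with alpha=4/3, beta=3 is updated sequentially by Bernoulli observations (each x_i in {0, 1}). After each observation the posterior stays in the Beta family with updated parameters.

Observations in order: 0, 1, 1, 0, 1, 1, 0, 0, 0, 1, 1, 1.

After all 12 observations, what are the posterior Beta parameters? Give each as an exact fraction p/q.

obs 1: x=0 → posterior Beta(4/3, 4)
obs 2: x=1 → posterior Beta(7/3, 4)
obs 3: x=1 → posterior Beta(10/3, 4)
obs 4: x=0 → posterior Beta(10/3, 5)
obs 5: x=1 → posterior Beta(13/3, 5)
obs 6: x=1 → posterior Beta(16/3, 5)
obs 7: x=0 → posterior Beta(16/3, 6)
obs 8: x=0 → posterior Beta(16/3, 7)
obs 9: x=0 → posterior Beta(16/3, 8)
obs 10: x=1 → posterior Beta(19/3, 8)
obs 11: x=1 → posterior Beta(22/3, 8)
obs 12: x=1 → posterior Beta(25/3, 8)

alpha=25/3, beta=8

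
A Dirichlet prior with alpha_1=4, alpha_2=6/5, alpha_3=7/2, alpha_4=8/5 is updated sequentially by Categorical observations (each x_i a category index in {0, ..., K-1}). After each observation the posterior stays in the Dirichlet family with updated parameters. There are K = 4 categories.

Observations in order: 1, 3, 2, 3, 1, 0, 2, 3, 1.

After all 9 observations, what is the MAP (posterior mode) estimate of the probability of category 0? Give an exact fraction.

40/153

obs 1: x=1 → posterior Dirichlet(4, 11/5, 7/2, 8/5)
obs 2: x=3 → posterior Dirichlet(4, 11/5, 7/2, 13/5)
obs 3: x=2 → posterior Dirichlet(4, 11/5, 9/2, 13/5)
obs 4: x=3 → posterior Dirichlet(4, 11/5, 9/2, 18/5)
obs 5: x=1 → posterior Dirichlet(4, 16/5, 9/2, 18/5)
obs 6: x=0 → posterior Dirichlet(5, 16/5, 9/2, 18/5)
obs 7: x=2 → posterior Dirichlet(5, 16/5, 11/2, 18/5)
obs 8: x=3 → posterior Dirichlet(5, 16/5, 11/2, 23/5)
obs 9: x=1 → posterior Dirichlet(5, 21/5, 11/2, 23/5)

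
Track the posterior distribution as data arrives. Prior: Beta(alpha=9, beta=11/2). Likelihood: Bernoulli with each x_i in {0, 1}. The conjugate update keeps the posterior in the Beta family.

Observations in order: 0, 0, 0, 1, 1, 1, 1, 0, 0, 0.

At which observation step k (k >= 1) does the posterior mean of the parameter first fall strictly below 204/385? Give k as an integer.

obs 1: x=0 → posterior Beta(9, 13/2)
obs 2: x=0 → posterior Beta(9, 15/2)
obs 3: x=0 → posterior Beta(9, 17/2)
obs 4: x=1 → posterior Beta(10, 17/2)
obs 5: x=1 → posterior Beta(11, 17/2)
obs 6: x=1 → posterior Beta(12, 17/2)
obs 7: x=1 → posterior Beta(13, 17/2)
obs 8: x=0 → posterior Beta(13, 19/2)
obs 9: x=0 → posterior Beta(13, 21/2)
obs 10: x=0 → posterior Beta(13, 23/2)

k = 3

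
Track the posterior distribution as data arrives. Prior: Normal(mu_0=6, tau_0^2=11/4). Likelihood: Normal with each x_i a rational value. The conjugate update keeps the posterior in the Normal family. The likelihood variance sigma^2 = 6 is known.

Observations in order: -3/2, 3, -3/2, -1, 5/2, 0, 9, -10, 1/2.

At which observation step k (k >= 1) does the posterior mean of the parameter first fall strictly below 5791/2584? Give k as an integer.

k = 4

obs 1: x=-3/2 → posterior Normal(51/14, 66/35)
obs 2: x=3 → posterior Normal(321/92, 33/23)
obs 3: x=-3/2 → posterior Normal(48/19, 22/19)
obs 4: x=-1 → posterior Normal(133/68, 33/34)
obs 5: x=5/2 → posterior Normal(321/158, 66/79)
obs 6: x=0 → posterior Normal(107/60, 11/15)
obs 7: x=9 → posterior Normal(519/202, 66/101)
obs 8: x=-10 → posterior Normal(299/224, 33/56)
obs 9: x=1/2 → posterior Normal(155/123, 22/41)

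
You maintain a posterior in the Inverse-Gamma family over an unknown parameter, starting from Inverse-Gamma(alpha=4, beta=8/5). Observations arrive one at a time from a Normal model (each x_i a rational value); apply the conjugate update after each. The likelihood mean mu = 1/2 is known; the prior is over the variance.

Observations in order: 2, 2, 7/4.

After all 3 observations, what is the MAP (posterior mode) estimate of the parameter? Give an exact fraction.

57/80

obs 1: x=2 → posterior Inverse-Gamma(9/2, 109/40)
obs 2: x=2 → posterior Inverse-Gamma(5, 77/20)
obs 3: x=7/4 → posterior Inverse-Gamma(11/2, 741/160)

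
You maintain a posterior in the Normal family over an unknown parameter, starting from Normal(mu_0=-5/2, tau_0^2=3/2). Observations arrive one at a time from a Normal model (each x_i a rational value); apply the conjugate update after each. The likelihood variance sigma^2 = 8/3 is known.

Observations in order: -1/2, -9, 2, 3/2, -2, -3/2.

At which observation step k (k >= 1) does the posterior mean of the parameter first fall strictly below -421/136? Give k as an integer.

obs 1: x=-1/2 → posterior Normal(-89/50, 24/25)
obs 2: x=-9 → posterior Normal(-251/68, 12/17)
obs 3: x=2 → posterior Normal(-5/2, 24/43)
obs 4: x=3/2 → posterior Normal(-47/26, 6/13)
obs 5: x=-2 → posterior Normal(-112/61, 24/61)
obs 6: x=-3/2 → posterior Normal(-251/140, 12/35)

k = 2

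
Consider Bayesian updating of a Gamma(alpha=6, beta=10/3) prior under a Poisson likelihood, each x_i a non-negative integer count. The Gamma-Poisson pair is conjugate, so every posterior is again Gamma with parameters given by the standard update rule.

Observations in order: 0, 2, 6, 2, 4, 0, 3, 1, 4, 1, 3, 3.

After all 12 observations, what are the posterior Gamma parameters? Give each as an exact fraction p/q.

alpha=35, beta=46/3

obs 1: x=0 → posterior Gamma(6, 13/3)
obs 2: x=2 → posterior Gamma(8, 16/3)
obs 3: x=6 → posterior Gamma(14, 19/3)
obs 4: x=2 → posterior Gamma(16, 22/3)
obs 5: x=4 → posterior Gamma(20, 25/3)
obs 6: x=0 → posterior Gamma(20, 28/3)
obs 7: x=3 → posterior Gamma(23, 31/3)
obs 8: x=1 → posterior Gamma(24, 34/3)
obs 9: x=4 → posterior Gamma(28, 37/3)
obs 10: x=1 → posterior Gamma(29, 40/3)
obs 11: x=3 → posterior Gamma(32, 43/3)
obs 12: x=3 → posterior Gamma(35, 46/3)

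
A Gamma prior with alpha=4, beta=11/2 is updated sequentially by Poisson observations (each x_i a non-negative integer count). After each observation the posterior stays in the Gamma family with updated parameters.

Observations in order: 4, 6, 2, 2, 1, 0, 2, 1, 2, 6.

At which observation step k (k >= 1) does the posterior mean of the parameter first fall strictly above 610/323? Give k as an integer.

obs 1: x=4 → posterior Gamma(8, 13/2)
obs 2: x=6 → posterior Gamma(14, 15/2)
obs 3: x=2 → posterior Gamma(16, 17/2)
obs 4: x=2 → posterior Gamma(18, 19/2)
obs 5: x=1 → posterior Gamma(19, 21/2)
obs 6: x=0 → posterior Gamma(19, 23/2)
obs 7: x=2 → posterior Gamma(21, 25/2)
obs 8: x=1 → posterior Gamma(22, 27/2)
obs 9: x=2 → posterior Gamma(24, 29/2)
obs 10: x=6 → posterior Gamma(30, 31/2)

k = 4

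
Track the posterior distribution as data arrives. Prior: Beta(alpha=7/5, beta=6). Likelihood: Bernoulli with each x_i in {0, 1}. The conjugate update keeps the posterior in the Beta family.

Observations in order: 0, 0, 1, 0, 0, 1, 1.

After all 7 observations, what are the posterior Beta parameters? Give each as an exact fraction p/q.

obs 1: x=0 → posterior Beta(7/5, 7)
obs 2: x=0 → posterior Beta(7/5, 8)
obs 3: x=1 → posterior Beta(12/5, 8)
obs 4: x=0 → posterior Beta(12/5, 9)
obs 5: x=0 → posterior Beta(12/5, 10)
obs 6: x=1 → posterior Beta(17/5, 10)
obs 7: x=1 → posterior Beta(22/5, 10)

alpha=22/5, beta=10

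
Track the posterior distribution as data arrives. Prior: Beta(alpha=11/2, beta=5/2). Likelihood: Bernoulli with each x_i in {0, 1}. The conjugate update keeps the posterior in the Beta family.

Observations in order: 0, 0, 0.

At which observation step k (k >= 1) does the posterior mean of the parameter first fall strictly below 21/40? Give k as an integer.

k = 3

obs 1: x=0 → posterior Beta(11/2, 7/2)
obs 2: x=0 → posterior Beta(11/2, 9/2)
obs 3: x=0 → posterior Beta(11/2, 11/2)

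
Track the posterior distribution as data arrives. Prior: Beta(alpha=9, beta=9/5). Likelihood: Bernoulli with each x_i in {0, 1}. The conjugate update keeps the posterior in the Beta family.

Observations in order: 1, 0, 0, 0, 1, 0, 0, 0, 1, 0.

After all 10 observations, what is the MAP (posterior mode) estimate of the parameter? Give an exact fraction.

55/94

obs 1: x=1 → posterior Beta(10, 9/5)
obs 2: x=0 → posterior Beta(10, 14/5)
obs 3: x=0 → posterior Beta(10, 19/5)
obs 4: x=0 → posterior Beta(10, 24/5)
obs 5: x=1 → posterior Beta(11, 24/5)
obs 6: x=0 → posterior Beta(11, 29/5)
obs 7: x=0 → posterior Beta(11, 34/5)
obs 8: x=0 → posterior Beta(11, 39/5)
obs 9: x=1 → posterior Beta(12, 39/5)
obs 10: x=0 → posterior Beta(12, 44/5)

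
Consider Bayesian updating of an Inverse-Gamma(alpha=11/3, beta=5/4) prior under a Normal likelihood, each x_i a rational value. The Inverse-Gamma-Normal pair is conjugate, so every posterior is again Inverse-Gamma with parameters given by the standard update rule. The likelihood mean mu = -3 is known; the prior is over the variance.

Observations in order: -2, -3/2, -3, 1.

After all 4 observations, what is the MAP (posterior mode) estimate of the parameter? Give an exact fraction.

obs 1: x=-2 → posterior Inverse-Gamma(25/6, 7/4)
obs 2: x=-3/2 → posterior Inverse-Gamma(14/3, 23/8)
obs 3: x=-3 → posterior Inverse-Gamma(31/6, 23/8)
obs 4: x=1 → posterior Inverse-Gamma(17/3, 87/8)

261/160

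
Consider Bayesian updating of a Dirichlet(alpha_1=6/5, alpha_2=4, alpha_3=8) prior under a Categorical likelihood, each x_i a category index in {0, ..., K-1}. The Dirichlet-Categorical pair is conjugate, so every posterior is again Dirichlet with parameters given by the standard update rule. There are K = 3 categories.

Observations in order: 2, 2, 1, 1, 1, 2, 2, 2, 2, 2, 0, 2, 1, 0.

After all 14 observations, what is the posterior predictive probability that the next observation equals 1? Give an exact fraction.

obs 1: x=2 → posterior Dirichlet(6/5, 4, 9)
obs 2: x=2 → posterior Dirichlet(6/5, 4, 10)
obs 3: x=1 → posterior Dirichlet(6/5, 5, 10)
obs 4: x=1 → posterior Dirichlet(6/5, 6, 10)
obs 5: x=1 → posterior Dirichlet(6/5, 7, 10)
obs 6: x=2 → posterior Dirichlet(6/5, 7, 11)
obs 7: x=2 → posterior Dirichlet(6/5, 7, 12)
obs 8: x=2 → posterior Dirichlet(6/5, 7, 13)
obs 9: x=2 → posterior Dirichlet(6/5, 7, 14)
obs 10: x=2 → posterior Dirichlet(6/5, 7, 15)
obs 11: x=0 → posterior Dirichlet(11/5, 7, 15)
obs 12: x=2 → posterior Dirichlet(11/5, 7, 16)
obs 13: x=1 → posterior Dirichlet(11/5, 8, 16)
obs 14: x=0 → posterior Dirichlet(16/5, 8, 16)

5/17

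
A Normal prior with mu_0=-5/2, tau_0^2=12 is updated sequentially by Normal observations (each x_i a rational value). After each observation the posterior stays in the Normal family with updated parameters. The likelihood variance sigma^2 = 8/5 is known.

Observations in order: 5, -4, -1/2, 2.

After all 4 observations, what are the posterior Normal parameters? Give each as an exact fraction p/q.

obs 1: x=5 → posterior Normal(70/17, 24/17)
obs 2: x=-4 → posterior Normal(5/16, 3/4)
obs 3: x=-1/2 → posterior Normal(5/94, 24/47)
obs 4: x=2 → posterior Normal(65/124, 12/31)

mu_0=65/124, tau_0^2=12/31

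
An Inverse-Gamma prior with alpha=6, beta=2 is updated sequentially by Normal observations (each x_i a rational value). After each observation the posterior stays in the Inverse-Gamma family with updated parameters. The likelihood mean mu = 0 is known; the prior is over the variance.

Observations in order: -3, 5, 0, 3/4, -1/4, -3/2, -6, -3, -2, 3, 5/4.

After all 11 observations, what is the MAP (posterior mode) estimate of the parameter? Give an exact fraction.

1607/400

obs 1: x=-3 → posterior Inverse-Gamma(13/2, 13/2)
obs 2: x=5 → posterior Inverse-Gamma(7, 19)
obs 3: x=0 → posterior Inverse-Gamma(15/2, 19)
obs 4: x=3/4 → posterior Inverse-Gamma(8, 617/32)
obs 5: x=-1/4 → posterior Inverse-Gamma(17/2, 309/16)
obs 6: x=-3/2 → posterior Inverse-Gamma(9, 327/16)
obs 7: x=-6 → posterior Inverse-Gamma(19/2, 615/16)
obs 8: x=-3 → posterior Inverse-Gamma(10, 687/16)
obs 9: x=-2 → posterior Inverse-Gamma(21/2, 719/16)
obs 10: x=3 → posterior Inverse-Gamma(11, 791/16)
obs 11: x=5/4 → posterior Inverse-Gamma(23/2, 1607/32)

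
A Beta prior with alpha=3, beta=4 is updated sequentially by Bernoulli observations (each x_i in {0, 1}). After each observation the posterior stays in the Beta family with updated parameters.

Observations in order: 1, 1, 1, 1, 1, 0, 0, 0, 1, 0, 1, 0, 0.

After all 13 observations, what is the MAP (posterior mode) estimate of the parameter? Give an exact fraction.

obs 1: x=1 → posterior Beta(4, 4)
obs 2: x=1 → posterior Beta(5, 4)
obs 3: x=1 → posterior Beta(6, 4)
obs 4: x=1 → posterior Beta(7, 4)
obs 5: x=1 → posterior Beta(8, 4)
obs 6: x=0 → posterior Beta(8, 5)
obs 7: x=0 → posterior Beta(8, 6)
obs 8: x=0 → posterior Beta(8, 7)
obs 9: x=1 → posterior Beta(9, 7)
obs 10: x=0 → posterior Beta(9, 8)
obs 11: x=1 → posterior Beta(10, 8)
obs 12: x=0 → posterior Beta(10, 9)
obs 13: x=0 → posterior Beta(10, 10)

1/2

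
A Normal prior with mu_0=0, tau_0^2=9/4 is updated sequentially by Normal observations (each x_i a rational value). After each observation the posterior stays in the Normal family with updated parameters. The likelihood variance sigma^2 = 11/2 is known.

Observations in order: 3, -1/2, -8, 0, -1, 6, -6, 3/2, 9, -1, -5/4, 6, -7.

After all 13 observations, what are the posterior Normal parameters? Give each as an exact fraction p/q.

obs 1: x=3 → posterior Normal(27/31, 99/62)
obs 2: x=-1/2 → posterior Normal(9/16, 99/80)
obs 3: x=-8 → posterior Normal(-99/98, 99/98)
obs 4: x=0 → posterior Normal(-99/116, 99/116)
obs 5: x=-1 → posterior Normal(-117/134, 99/134)
obs 6: x=6 → posterior Normal(-9/152, 99/152)
obs 7: x=-6 → posterior Normal(-117/170, 99/170)
obs 8: x=3/2 → posterior Normal(-45/94, 99/188)
obs 9: x=9 → posterior Normal(36/103, 99/206)
obs 10: x=-1 → posterior Normal(27/112, 99/224)
obs 11: x=-5/4 → posterior Normal(63/484, 9/22)
obs 12: x=6 → posterior Normal(279/520, 99/260)
obs 13: x=-7 → posterior Normal(27/556, 99/278)

mu_0=27/556, tau_0^2=99/278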